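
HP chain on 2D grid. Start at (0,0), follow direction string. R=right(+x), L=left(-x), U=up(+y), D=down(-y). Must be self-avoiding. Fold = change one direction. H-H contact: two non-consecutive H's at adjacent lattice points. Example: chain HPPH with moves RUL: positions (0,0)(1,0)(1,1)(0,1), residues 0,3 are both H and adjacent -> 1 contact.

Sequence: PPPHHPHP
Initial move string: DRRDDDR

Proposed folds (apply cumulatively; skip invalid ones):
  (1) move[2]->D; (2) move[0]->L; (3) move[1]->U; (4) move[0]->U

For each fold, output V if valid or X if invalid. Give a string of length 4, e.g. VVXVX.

Answer: VXXV

Derivation:
Initial: DRRDDDR -> [(0, 0), (0, -1), (1, -1), (2, -1), (2, -2), (2, -3), (2, -4), (3, -4)]
Fold 1: move[2]->D => DRDDDDR VALID
Fold 2: move[0]->L => LRDDDDR INVALID (collision), skipped
Fold 3: move[1]->U => DUDDDDR INVALID (collision), skipped
Fold 4: move[0]->U => URDDDDR VALID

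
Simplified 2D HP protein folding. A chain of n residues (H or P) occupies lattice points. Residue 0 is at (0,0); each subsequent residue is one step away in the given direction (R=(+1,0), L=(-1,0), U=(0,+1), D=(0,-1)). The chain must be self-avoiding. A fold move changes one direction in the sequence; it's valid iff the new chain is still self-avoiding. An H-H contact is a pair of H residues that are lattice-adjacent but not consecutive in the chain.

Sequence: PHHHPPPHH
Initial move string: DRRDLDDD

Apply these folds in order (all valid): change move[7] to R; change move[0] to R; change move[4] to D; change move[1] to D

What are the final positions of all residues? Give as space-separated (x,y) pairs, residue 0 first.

Initial moves: DRRDLDDD
Fold: move[7]->R => DRRDLDDR (positions: [(0, 0), (0, -1), (1, -1), (2, -1), (2, -2), (1, -2), (1, -3), (1, -4), (2, -4)])
Fold: move[0]->R => RRRDLDDR (positions: [(0, 0), (1, 0), (2, 0), (3, 0), (3, -1), (2, -1), (2, -2), (2, -3), (3, -3)])
Fold: move[4]->D => RRRDDDDR (positions: [(0, 0), (1, 0), (2, 0), (3, 0), (3, -1), (3, -2), (3, -3), (3, -4), (4, -4)])
Fold: move[1]->D => RDRDDDDR (positions: [(0, 0), (1, 0), (1, -1), (2, -1), (2, -2), (2, -3), (2, -4), (2, -5), (3, -5)])

Answer: (0,0) (1,0) (1,-1) (2,-1) (2,-2) (2,-3) (2,-4) (2,-5) (3,-5)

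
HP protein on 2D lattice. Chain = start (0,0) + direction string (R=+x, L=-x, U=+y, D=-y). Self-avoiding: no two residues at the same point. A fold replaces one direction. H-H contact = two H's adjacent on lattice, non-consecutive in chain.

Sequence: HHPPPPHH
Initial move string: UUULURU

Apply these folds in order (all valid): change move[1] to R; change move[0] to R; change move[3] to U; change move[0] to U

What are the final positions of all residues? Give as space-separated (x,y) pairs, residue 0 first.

Initial moves: UUULURU
Fold: move[1]->R => URULURU (positions: [(0, 0), (0, 1), (1, 1), (1, 2), (0, 2), (0, 3), (1, 3), (1, 4)])
Fold: move[0]->R => RRULURU (positions: [(0, 0), (1, 0), (2, 0), (2, 1), (1, 1), (1, 2), (2, 2), (2, 3)])
Fold: move[3]->U => RRUUURU (positions: [(0, 0), (1, 0), (2, 0), (2, 1), (2, 2), (2, 3), (3, 3), (3, 4)])
Fold: move[0]->U => URUUURU (positions: [(0, 0), (0, 1), (1, 1), (1, 2), (1, 3), (1, 4), (2, 4), (2, 5)])

Answer: (0,0) (0,1) (1,1) (1,2) (1,3) (1,4) (2,4) (2,5)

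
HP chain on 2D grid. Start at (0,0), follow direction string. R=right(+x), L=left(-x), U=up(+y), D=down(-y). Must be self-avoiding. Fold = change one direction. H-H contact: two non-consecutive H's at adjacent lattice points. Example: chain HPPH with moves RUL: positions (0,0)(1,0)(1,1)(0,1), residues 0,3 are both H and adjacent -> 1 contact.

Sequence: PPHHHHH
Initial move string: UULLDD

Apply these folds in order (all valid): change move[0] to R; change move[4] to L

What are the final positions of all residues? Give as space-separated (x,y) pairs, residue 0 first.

Answer: (0,0) (1,0) (1,1) (0,1) (-1,1) (-2,1) (-2,0)

Derivation:
Initial moves: UULLDD
Fold: move[0]->R => RULLDD (positions: [(0, 0), (1, 0), (1, 1), (0, 1), (-1, 1), (-1, 0), (-1, -1)])
Fold: move[4]->L => RULLLD (positions: [(0, 0), (1, 0), (1, 1), (0, 1), (-1, 1), (-2, 1), (-2, 0)])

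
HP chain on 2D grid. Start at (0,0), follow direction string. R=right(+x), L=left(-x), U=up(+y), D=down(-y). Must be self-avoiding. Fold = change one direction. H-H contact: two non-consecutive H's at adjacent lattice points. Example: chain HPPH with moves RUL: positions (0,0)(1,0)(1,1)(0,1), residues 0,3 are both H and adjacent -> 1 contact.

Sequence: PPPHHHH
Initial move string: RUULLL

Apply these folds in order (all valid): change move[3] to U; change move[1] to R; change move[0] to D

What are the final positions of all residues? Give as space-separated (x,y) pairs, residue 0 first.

Initial moves: RUULLL
Fold: move[3]->U => RUUULL (positions: [(0, 0), (1, 0), (1, 1), (1, 2), (1, 3), (0, 3), (-1, 3)])
Fold: move[1]->R => RRUULL (positions: [(0, 0), (1, 0), (2, 0), (2, 1), (2, 2), (1, 2), (0, 2)])
Fold: move[0]->D => DRUULL (positions: [(0, 0), (0, -1), (1, -1), (1, 0), (1, 1), (0, 1), (-1, 1)])

Answer: (0,0) (0,-1) (1,-1) (1,0) (1,1) (0,1) (-1,1)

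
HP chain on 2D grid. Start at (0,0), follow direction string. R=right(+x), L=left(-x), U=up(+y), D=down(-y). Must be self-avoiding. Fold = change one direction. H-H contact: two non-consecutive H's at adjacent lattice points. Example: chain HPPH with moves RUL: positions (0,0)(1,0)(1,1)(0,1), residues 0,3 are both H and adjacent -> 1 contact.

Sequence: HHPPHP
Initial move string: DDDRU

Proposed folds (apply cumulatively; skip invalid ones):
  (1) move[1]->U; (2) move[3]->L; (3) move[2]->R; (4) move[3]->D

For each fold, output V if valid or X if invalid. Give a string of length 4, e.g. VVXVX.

Initial: DDDRU -> [(0, 0), (0, -1), (0, -2), (0, -3), (1, -3), (1, -2)]
Fold 1: move[1]->U => DUDRU INVALID (collision), skipped
Fold 2: move[3]->L => DDDLU VALID
Fold 3: move[2]->R => DDRLU INVALID (collision), skipped
Fold 4: move[3]->D => DDDDU INVALID (collision), skipped

Answer: XVXX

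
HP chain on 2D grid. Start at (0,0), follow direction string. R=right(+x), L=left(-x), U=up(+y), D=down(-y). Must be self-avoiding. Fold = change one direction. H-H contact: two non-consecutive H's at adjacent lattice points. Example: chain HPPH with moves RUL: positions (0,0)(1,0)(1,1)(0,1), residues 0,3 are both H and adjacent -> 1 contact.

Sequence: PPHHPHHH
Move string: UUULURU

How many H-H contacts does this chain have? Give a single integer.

Positions: [(0, 0), (0, 1), (0, 2), (0, 3), (-1, 3), (-1, 4), (0, 4), (0, 5)]
H-H contact: residue 3 @(0,3) - residue 6 @(0, 4)

Answer: 1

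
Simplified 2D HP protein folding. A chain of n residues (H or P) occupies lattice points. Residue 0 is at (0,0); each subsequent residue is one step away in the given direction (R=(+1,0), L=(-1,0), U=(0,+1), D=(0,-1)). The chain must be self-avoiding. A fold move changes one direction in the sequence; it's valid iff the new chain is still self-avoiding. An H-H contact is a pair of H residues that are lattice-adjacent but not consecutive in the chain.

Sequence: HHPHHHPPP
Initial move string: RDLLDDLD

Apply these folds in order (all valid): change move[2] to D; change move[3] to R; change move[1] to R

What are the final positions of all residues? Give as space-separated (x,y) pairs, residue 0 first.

Initial moves: RDLLDDLD
Fold: move[2]->D => RDDLDDLD (positions: [(0, 0), (1, 0), (1, -1), (1, -2), (0, -2), (0, -3), (0, -4), (-1, -4), (-1, -5)])
Fold: move[3]->R => RDDRDDLD (positions: [(0, 0), (1, 0), (1, -1), (1, -2), (2, -2), (2, -3), (2, -4), (1, -4), (1, -5)])
Fold: move[1]->R => RRDRDDLD (positions: [(0, 0), (1, 0), (2, 0), (2, -1), (3, -1), (3, -2), (3, -3), (2, -3), (2, -4)])

Answer: (0,0) (1,0) (2,0) (2,-1) (3,-1) (3,-2) (3,-3) (2,-3) (2,-4)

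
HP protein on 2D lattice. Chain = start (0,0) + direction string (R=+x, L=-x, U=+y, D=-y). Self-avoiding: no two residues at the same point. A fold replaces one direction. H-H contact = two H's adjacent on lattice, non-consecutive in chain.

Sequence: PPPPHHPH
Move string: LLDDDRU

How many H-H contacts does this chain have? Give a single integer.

Positions: [(0, 0), (-1, 0), (-2, 0), (-2, -1), (-2, -2), (-2, -3), (-1, -3), (-1, -2)]
H-H contact: residue 4 @(-2,-2) - residue 7 @(-1, -2)

Answer: 1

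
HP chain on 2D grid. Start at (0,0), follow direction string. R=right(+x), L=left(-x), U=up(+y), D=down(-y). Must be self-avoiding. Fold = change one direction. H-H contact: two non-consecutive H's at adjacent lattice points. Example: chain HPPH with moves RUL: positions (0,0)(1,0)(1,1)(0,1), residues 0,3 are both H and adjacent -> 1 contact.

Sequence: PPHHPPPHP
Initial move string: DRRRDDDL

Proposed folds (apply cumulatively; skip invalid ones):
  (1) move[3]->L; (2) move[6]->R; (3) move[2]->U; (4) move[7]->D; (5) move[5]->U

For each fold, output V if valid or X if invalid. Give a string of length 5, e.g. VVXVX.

Answer: XXVVX

Derivation:
Initial: DRRRDDDL -> [(0, 0), (0, -1), (1, -1), (2, -1), (3, -1), (3, -2), (3, -3), (3, -4), (2, -4)]
Fold 1: move[3]->L => DRRLDDDL INVALID (collision), skipped
Fold 2: move[6]->R => DRRRDDRL INVALID (collision), skipped
Fold 3: move[2]->U => DRURDDDL VALID
Fold 4: move[7]->D => DRURDDDD VALID
Fold 5: move[5]->U => DRURDUDD INVALID (collision), skipped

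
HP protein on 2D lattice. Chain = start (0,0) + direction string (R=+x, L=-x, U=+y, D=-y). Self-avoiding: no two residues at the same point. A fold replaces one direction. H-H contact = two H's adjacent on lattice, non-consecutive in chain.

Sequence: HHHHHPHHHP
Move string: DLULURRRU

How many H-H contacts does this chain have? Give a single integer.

Positions: [(0, 0), (0, -1), (-1, -1), (-1, 0), (-2, 0), (-2, 1), (-1, 1), (0, 1), (1, 1), (1, 2)]
H-H contact: residue 0 @(0,0) - residue 3 @(-1, 0)
H-H contact: residue 0 @(0,0) - residue 7 @(0, 1)
H-H contact: residue 3 @(-1,0) - residue 6 @(-1, 1)

Answer: 3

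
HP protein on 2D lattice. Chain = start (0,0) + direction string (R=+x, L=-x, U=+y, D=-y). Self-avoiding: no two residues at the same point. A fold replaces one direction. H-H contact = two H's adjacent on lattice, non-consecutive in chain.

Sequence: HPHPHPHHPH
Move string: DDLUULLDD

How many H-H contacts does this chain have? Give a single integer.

Answer: 0

Derivation:
Positions: [(0, 0), (0, -1), (0, -2), (-1, -2), (-1, -1), (-1, 0), (-2, 0), (-3, 0), (-3, -1), (-3, -2)]
No H-H contacts found.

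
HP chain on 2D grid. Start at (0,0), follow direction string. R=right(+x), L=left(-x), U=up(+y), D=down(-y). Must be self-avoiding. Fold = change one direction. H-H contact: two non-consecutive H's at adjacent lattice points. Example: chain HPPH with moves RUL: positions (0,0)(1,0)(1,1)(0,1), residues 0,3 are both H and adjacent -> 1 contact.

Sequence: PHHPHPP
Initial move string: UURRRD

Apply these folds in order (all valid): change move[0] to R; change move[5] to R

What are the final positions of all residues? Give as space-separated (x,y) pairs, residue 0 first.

Initial moves: UURRRD
Fold: move[0]->R => RURRRD (positions: [(0, 0), (1, 0), (1, 1), (2, 1), (3, 1), (4, 1), (4, 0)])
Fold: move[5]->R => RURRRR (positions: [(0, 0), (1, 0), (1, 1), (2, 1), (3, 1), (4, 1), (5, 1)])

Answer: (0,0) (1,0) (1,1) (2,1) (3,1) (4,1) (5,1)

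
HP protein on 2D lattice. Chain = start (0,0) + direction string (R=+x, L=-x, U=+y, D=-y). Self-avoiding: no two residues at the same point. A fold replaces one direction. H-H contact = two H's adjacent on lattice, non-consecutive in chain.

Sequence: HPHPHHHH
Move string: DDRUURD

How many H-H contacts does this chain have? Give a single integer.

Answer: 2

Derivation:
Positions: [(0, 0), (0, -1), (0, -2), (1, -2), (1, -1), (1, 0), (2, 0), (2, -1)]
H-H contact: residue 0 @(0,0) - residue 5 @(1, 0)
H-H contact: residue 4 @(1,-1) - residue 7 @(2, -1)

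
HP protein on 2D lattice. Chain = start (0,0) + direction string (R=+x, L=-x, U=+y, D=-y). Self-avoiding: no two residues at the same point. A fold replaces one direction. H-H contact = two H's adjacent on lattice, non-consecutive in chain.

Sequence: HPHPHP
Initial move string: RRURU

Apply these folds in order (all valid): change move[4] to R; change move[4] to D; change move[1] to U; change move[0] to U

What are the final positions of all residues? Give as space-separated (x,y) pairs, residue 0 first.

Initial moves: RRURU
Fold: move[4]->R => RRURR (positions: [(0, 0), (1, 0), (2, 0), (2, 1), (3, 1), (4, 1)])
Fold: move[4]->D => RRURD (positions: [(0, 0), (1, 0), (2, 0), (2, 1), (3, 1), (3, 0)])
Fold: move[1]->U => RUURD (positions: [(0, 0), (1, 0), (1, 1), (1, 2), (2, 2), (2, 1)])
Fold: move[0]->U => UUURD (positions: [(0, 0), (0, 1), (0, 2), (0, 3), (1, 3), (1, 2)])

Answer: (0,0) (0,1) (0,2) (0,3) (1,3) (1,2)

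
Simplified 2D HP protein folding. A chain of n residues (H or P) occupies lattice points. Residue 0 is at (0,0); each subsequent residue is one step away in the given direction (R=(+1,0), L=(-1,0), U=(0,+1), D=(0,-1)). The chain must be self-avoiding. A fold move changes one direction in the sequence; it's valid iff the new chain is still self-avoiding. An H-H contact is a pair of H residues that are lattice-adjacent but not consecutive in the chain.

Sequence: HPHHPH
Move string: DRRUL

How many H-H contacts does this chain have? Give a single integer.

Positions: [(0, 0), (0, -1), (1, -1), (2, -1), (2, 0), (1, 0)]
H-H contact: residue 0 @(0,0) - residue 5 @(1, 0)
H-H contact: residue 2 @(1,-1) - residue 5 @(1, 0)

Answer: 2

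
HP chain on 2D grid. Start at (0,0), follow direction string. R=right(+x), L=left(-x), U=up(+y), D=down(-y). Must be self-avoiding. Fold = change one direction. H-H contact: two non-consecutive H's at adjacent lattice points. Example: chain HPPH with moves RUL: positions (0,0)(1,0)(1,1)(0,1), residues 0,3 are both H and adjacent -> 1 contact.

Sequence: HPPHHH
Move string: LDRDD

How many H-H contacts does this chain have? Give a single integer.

Answer: 1

Derivation:
Positions: [(0, 0), (-1, 0), (-1, -1), (0, -1), (0, -2), (0, -3)]
H-H contact: residue 0 @(0,0) - residue 3 @(0, -1)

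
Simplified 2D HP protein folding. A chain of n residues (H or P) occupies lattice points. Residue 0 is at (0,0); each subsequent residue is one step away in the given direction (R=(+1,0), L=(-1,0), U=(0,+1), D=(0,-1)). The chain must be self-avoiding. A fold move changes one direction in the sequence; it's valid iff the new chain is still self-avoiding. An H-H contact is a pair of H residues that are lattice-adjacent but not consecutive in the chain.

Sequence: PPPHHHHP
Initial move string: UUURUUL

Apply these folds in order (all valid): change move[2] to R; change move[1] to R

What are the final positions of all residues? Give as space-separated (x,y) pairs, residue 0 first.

Answer: (0,0) (0,1) (1,1) (2,1) (3,1) (3,2) (3,3) (2,3)

Derivation:
Initial moves: UUURUUL
Fold: move[2]->R => UURRUUL (positions: [(0, 0), (0, 1), (0, 2), (1, 2), (2, 2), (2, 3), (2, 4), (1, 4)])
Fold: move[1]->R => URRRUUL (positions: [(0, 0), (0, 1), (1, 1), (2, 1), (3, 1), (3, 2), (3, 3), (2, 3)])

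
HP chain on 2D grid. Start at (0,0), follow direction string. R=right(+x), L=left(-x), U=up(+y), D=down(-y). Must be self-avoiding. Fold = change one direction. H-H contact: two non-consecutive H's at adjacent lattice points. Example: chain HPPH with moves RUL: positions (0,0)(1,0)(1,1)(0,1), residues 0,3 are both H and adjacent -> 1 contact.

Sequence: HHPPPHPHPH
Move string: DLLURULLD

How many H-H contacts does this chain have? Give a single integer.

Answer: 1

Derivation:
Positions: [(0, 0), (0, -1), (-1, -1), (-2, -1), (-2, 0), (-1, 0), (-1, 1), (-2, 1), (-3, 1), (-3, 0)]
H-H contact: residue 0 @(0,0) - residue 5 @(-1, 0)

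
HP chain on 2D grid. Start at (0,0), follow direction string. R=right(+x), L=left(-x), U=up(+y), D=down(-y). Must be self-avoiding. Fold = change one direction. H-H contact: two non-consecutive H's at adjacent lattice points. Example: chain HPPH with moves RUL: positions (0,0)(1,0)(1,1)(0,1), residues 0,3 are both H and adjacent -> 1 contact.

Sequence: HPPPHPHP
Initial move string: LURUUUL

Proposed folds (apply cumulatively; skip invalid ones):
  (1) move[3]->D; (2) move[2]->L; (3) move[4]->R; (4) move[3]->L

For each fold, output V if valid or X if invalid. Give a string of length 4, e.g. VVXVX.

Initial: LURUUUL -> [(0, 0), (-1, 0), (-1, 1), (0, 1), (0, 2), (0, 3), (0, 4), (-1, 4)]
Fold 1: move[3]->D => LURDUUL INVALID (collision), skipped
Fold 2: move[2]->L => LULUUUL VALID
Fold 3: move[4]->R => LULURUL VALID
Fold 4: move[3]->L => LULLRUL INVALID (collision), skipped

Answer: XVVX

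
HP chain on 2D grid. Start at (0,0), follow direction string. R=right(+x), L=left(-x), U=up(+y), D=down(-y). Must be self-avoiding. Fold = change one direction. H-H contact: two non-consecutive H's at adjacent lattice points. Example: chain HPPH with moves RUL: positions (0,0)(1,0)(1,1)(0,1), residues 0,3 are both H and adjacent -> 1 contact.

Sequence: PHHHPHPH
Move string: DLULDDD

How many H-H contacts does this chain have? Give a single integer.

Answer: 1

Derivation:
Positions: [(0, 0), (0, -1), (-1, -1), (-1, 0), (-2, 0), (-2, -1), (-2, -2), (-2, -3)]
H-H contact: residue 2 @(-1,-1) - residue 5 @(-2, -1)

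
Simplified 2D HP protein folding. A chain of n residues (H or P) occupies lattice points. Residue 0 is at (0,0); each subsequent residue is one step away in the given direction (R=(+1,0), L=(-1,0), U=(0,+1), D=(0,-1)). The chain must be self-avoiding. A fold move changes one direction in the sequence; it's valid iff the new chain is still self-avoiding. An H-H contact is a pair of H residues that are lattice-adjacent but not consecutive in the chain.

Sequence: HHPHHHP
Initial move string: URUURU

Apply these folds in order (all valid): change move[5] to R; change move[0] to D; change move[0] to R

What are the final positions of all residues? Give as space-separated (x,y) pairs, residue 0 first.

Initial moves: URUURU
Fold: move[5]->R => URUURR (positions: [(0, 0), (0, 1), (1, 1), (1, 2), (1, 3), (2, 3), (3, 3)])
Fold: move[0]->D => DRUURR (positions: [(0, 0), (0, -1), (1, -1), (1, 0), (1, 1), (2, 1), (3, 1)])
Fold: move[0]->R => RRUURR (positions: [(0, 0), (1, 0), (2, 0), (2, 1), (2, 2), (3, 2), (4, 2)])

Answer: (0,0) (1,0) (2,0) (2,1) (2,2) (3,2) (4,2)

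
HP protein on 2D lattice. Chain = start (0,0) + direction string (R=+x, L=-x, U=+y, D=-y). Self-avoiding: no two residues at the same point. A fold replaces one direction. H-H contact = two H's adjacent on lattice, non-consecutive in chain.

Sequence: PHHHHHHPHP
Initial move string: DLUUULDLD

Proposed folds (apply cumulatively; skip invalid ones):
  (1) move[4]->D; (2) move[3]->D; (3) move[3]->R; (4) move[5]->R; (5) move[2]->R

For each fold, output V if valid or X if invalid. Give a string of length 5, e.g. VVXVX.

Initial: DLUUULDLD -> [(0, 0), (0, -1), (-1, -1), (-1, 0), (-1, 1), (-1, 2), (-2, 2), (-2, 1), (-3, 1), (-3, 0)]
Fold 1: move[4]->D => DLUUDLDLD INVALID (collision), skipped
Fold 2: move[3]->D => DLUDULDLD INVALID (collision), skipped
Fold 3: move[3]->R => DLURULDLD INVALID (collision), skipped
Fold 4: move[5]->R => DLUUURDLD INVALID (collision), skipped
Fold 5: move[2]->R => DLRUULDLD INVALID (collision), skipped

Answer: XXXXX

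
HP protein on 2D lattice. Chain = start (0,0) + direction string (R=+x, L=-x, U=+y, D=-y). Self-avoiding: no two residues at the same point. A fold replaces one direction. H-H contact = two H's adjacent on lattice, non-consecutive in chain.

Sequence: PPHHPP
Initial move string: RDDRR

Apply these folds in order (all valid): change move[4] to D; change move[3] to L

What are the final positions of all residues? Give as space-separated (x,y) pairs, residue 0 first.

Answer: (0,0) (1,0) (1,-1) (1,-2) (0,-2) (0,-3)

Derivation:
Initial moves: RDDRR
Fold: move[4]->D => RDDRD (positions: [(0, 0), (1, 0), (1, -1), (1, -2), (2, -2), (2, -3)])
Fold: move[3]->L => RDDLD (positions: [(0, 0), (1, 0), (1, -1), (1, -2), (0, -2), (0, -3)])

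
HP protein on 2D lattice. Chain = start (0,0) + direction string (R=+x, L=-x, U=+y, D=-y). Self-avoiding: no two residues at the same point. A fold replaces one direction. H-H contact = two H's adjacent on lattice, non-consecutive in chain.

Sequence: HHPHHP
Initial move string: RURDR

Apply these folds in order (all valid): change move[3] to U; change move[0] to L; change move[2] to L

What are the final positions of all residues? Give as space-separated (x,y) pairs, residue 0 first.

Answer: (0,0) (-1,0) (-1,1) (-2,1) (-2,2) (-1,2)

Derivation:
Initial moves: RURDR
Fold: move[3]->U => RURUR (positions: [(0, 0), (1, 0), (1, 1), (2, 1), (2, 2), (3, 2)])
Fold: move[0]->L => LURUR (positions: [(0, 0), (-1, 0), (-1, 1), (0, 1), (0, 2), (1, 2)])
Fold: move[2]->L => LULUR (positions: [(0, 0), (-1, 0), (-1, 1), (-2, 1), (-2, 2), (-1, 2)])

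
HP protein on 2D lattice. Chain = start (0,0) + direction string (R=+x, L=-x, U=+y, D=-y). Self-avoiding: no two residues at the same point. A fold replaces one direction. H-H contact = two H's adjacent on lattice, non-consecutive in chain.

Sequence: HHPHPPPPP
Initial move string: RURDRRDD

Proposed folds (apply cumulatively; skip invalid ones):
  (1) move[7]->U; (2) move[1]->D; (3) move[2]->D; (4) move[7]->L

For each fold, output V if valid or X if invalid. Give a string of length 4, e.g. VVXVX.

Initial: RURDRRDD -> [(0, 0), (1, 0), (1, 1), (2, 1), (2, 0), (3, 0), (4, 0), (4, -1), (4, -2)]
Fold 1: move[7]->U => RURDRRDU INVALID (collision), skipped
Fold 2: move[1]->D => RDRDRRDD VALID
Fold 3: move[2]->D => RDDDRRDD VALID
Fold 4: move[7]->L => RDDDRRDL VALID

Answer: XVVV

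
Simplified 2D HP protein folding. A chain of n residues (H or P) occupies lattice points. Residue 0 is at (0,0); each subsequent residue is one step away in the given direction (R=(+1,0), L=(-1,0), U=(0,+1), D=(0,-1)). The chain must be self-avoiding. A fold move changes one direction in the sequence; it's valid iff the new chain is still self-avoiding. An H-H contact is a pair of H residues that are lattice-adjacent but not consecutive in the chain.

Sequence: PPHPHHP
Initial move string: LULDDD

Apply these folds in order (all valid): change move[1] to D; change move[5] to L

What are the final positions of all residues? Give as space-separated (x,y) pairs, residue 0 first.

Initial moves: LULDDD
Fold: move[1]->D => LDLDDD (positions: [(0, 0), (-1, 0), (-1, -1), (-2, -1), (-2, -2), (-2, -3), (-2, -4)])
Fold: move[5]->L => LDLDDL (positions: [(0, 0), (-1, 0), (-1, -1), (-2, -1), (-2, -2), (-2, -3), (-3, -3)])

Answer: (0,0) (-1,0) (-1,-1) (-2,-1) (-2,-2) (-2,-3) (-3,-3)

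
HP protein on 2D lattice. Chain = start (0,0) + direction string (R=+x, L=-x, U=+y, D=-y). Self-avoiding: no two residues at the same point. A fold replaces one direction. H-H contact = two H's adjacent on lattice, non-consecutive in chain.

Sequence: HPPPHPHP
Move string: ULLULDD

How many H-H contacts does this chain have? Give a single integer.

Positions: [(0, 0), (0, 1), (-1, 1), (-2, 1), (-2, 2), (-3, 2), (-3, 1), (-3, 0)]
No H-H contacts found.

Answer: 0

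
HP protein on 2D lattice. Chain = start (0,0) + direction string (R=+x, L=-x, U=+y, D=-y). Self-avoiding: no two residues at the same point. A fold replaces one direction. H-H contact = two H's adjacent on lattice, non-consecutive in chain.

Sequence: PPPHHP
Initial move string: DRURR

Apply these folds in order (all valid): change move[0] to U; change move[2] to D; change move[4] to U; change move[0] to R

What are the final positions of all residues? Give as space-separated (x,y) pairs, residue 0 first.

Answer: (0,0) (1,0) (2,0) (2,-1) (3,-1) (3,0)

Derivation:
Initial moves: DRURR
Fold: move[0]->U => URURR (positions: [(0, 0), (0, 1), (1, 1), (1, 2), (2, 2), (3, 2)])
Fold: move[2]->D => URDRR (positions: [(0, 0), (0, 1), (1, 1), (1, 0), (2, 0), (3, 0)])
Fold: move[4]->U => URDRU (positions: [(0, 0), (0, 1), (1, 1), (1, 0), (2, 0), (2, 1)])
Fold: move[0]->R => RRDRU (positions: [(0, 0), (1, 0), (2, 0), (2, -1), (3, -1), (3, 0)])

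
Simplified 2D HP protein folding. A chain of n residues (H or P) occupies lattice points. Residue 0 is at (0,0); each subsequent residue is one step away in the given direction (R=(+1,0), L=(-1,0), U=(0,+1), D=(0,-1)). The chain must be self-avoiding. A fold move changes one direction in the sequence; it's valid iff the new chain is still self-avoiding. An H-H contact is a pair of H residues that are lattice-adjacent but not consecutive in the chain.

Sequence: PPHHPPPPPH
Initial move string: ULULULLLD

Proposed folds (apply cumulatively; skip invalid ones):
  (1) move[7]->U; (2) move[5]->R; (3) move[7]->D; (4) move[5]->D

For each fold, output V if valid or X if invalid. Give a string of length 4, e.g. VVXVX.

Answer: XXVX

Derivation:
Initial: ULULULLLD -> [(0, 0), (0, 1), (-1, 1), (-1, 2), (-2, 2), (-2, 3), (-3, 3), (-4, 3), (-5, 3), (-5, 2)]
Fold 1: move[7]->U => ULULULLUD INVALID (collision), skipped
Fold 2: move[5]->R => ULULURLLD INVALID (collision), skipped
Fold 3: move[7]->D => ULULULLDD VALID
Fold 4: move[5]->D => ULULUDLDD INVALID (collision), skipped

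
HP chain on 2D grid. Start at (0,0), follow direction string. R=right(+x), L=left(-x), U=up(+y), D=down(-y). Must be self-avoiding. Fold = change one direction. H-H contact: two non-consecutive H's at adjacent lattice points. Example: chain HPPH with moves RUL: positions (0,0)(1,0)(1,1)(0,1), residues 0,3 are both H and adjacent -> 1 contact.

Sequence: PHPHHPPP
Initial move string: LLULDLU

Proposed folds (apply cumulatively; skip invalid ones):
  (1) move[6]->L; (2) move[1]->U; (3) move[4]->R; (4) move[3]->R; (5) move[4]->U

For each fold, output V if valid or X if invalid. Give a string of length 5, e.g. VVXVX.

Initial: LLULDLU -> [(0, 0), (-1, 0), (-2, 0), (-2, 1), (-3, 1), (-3, 0), (-4, 0), (-4, 1)]
Fold 1: move[6]->L => LLULDLL VALID
Fold 2: move[1]->U => LUULDLL VALID
Fold 3: move[4]->R => LUULRLL INVALID (collision), skipped
Fold 4: move[3]->R => LUURDLL INVALID (collision), skipped
Fold 5: move[4]->U => LUULULL VALID

Answer: VVXXV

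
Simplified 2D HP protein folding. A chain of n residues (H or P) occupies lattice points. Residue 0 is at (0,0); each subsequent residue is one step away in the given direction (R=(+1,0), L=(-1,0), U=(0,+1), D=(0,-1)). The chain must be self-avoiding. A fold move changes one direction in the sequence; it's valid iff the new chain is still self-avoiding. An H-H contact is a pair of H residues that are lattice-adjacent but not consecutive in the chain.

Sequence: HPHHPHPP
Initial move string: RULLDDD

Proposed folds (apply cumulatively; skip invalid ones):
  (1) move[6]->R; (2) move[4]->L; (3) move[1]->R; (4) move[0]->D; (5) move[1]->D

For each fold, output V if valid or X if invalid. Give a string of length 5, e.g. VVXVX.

Initial: RULLDDD -> [(0, 0), (1, 0), (1, 1), (0, 1), (-1, 1), (-1, 0), (-1, -1), (-1, -2)]
Fold 1: move[6]->R => RULLDDR VALID
Fold 2: move[4]->L => RULLLDR VALID
Fold 3: move[1]->R => RRLLLDR INVALID (collision), skipped
Fold 4: move[0]->D => DULLLDR INVALID (collision), skipped
Fold 5: move[1]->D => RDLLLDR VALID

Answer: VVXXV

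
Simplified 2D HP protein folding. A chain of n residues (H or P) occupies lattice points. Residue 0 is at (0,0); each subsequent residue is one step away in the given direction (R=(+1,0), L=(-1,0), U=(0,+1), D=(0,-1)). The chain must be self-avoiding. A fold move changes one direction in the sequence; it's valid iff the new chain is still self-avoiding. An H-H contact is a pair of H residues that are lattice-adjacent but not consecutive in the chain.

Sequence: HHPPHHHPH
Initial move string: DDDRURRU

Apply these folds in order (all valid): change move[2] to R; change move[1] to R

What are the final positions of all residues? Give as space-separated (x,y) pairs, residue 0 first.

Initial moves: DDDRURRU
Fold: move[2]->R => DDRRURRU (positions: [(0, 0), (0, -1), (0, -2), (1, -2), (2, -2), (2, -1), (3, -1), (4, -1), (4, 0)])
Fold: move[1]->R => DRRRURRU (positions: [(0, 0), (0, -1), (1, -1), (2, -1), (3, -1), (3, 0), (4, 0), (5, 0), (5, 1)])

Answer: (0,0) (0,-1) (1,-1) (2,-1) (3,-1) (3,0) (4,0) (5,0) (5,1)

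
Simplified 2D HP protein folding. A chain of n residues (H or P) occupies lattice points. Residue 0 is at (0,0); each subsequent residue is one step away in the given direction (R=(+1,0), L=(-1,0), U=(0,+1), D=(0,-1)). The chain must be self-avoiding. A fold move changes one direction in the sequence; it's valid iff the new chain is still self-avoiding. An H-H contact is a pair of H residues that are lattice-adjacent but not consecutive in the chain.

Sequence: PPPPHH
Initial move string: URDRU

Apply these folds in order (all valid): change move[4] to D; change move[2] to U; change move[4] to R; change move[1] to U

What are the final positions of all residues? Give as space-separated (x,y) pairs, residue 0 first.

Initial moves: URDRU
Fold: move[4]->D => URDRD (positions: [(0, 0), (0, 1), (1, 1), (1, 0), (2, 0), (2, -1)])
Fold: move[2]->U => URURD (positions: [(0, 0), (0, 1), (1, 1), (1, 2), (2, 2), (2, 1)])
Fold: move[4]->R => URURR (positions: [(0, 0), (0, 1), (1, 1), (1, 2), (2, 2), (3, 2)])
Fold: move[1]->U => UUURR (positions: [(0, 0), (0, 1), (0, 2), (0, 3), (1, 3), (2, 3)])

Answer: (0,0) (0,1) (0,2) (0,3) (1,3) (2,3)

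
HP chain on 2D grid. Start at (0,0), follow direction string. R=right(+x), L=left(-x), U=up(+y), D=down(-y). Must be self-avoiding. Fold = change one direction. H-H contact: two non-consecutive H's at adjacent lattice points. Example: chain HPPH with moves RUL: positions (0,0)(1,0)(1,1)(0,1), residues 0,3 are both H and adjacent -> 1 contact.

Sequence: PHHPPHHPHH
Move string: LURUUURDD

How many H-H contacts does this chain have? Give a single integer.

Answer: 1

Derivation:
Positions: [(0, 0), (-1, 0), (-1, 1), (0, 1), (0, 2), (0, 3), (0, 4), (1, 4), (1, 3), (1, 2)]
H-H contact: residue 5 @(0,3) - residue 8 @(1, 3)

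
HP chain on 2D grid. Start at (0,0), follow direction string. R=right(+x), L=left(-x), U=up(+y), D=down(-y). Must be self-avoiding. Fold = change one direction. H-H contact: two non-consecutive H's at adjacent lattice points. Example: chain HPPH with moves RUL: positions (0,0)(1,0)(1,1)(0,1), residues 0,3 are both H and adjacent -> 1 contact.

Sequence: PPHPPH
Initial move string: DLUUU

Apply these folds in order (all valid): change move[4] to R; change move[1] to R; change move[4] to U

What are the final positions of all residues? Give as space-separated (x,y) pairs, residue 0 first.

Initial moves: DLUUU
Fold: move[4]->R => DLUUR (positions: [(0, 0), (0, -1), (-1, -1), (-1, 0), (-1, 1), (0, 1)])
Fold: move[1]->R => DRUUR (positions: [(0, 0), (0, -1), (1, -1), (1, 0), (1, 1), (2, 1)])
Fold: move[4]->U => DRUUU (positions: [(0, 0), (0, -1), (1, -1), (1, 0), (1, 1), (1, 2)])

Answer: (0,0) (0,-1) (1,-1) (1,0) (1,1) (1,2)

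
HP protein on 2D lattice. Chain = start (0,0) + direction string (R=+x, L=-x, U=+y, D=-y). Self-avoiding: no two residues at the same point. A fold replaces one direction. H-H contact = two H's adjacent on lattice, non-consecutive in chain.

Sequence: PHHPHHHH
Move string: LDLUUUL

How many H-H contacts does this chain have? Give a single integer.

Answer: 1

Derivation:
Positions: [(0, 0), (-1, 0), (-1, -1), (-2, -1), (-2, 0), (-2, 1), (-2, 2), (-3, 2)]
H-H contact: residue 1 @(-1,0) - residue 4 @(-2, 0)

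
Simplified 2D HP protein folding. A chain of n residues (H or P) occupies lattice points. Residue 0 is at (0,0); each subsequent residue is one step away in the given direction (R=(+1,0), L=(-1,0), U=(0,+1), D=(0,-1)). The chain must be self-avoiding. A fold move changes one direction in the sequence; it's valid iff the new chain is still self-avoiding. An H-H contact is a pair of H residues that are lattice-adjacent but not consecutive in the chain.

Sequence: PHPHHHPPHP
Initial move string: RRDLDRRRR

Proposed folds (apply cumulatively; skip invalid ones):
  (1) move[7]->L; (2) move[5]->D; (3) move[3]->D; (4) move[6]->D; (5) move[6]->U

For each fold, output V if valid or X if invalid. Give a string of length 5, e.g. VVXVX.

Answer: XVVVX

Derivation:
Initial: RRDLDRRRR -> [(0, 0), (1, 0), (2, 0), (2, -1), (1, -1), (1, -2), (2, -2), (3, -2), (4, -2), (5, -2)]
Fold 1: move[7]->L => RRDLDRRLR INVALID (collision), skipped
Fold 2: move[5]->D => RRDLDDRRR VALID
Fold 3: move[3]->D => RRDDDDRRR VALID
Fold 4: move[6]->D => RRDDDDDRR VALID
Fold 5: move[6]->U => RRDDDDURR INVALID (collision), skipped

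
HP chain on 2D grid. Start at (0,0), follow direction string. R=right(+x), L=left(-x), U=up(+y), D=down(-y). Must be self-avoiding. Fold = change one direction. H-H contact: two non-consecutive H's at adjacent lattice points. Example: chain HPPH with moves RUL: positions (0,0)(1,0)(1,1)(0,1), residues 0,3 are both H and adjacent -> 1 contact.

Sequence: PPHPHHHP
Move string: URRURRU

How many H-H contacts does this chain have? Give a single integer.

Answer: 0

Derivation:
Positions: [(0, 0), (0, 1), (1, 1), (2, 1), (2, 2), (3, 2), (4, 2), (4, 3)]
No H-H contacts found.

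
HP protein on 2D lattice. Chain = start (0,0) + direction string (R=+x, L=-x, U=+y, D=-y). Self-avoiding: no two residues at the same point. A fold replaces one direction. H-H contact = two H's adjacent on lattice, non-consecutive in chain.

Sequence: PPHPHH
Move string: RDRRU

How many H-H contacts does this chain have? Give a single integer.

Positions: [(0, 0), (1, 0), (1, -1), (2, -1), (3, -1), (3, 0)]
No H-H contacts found.

Answer: 0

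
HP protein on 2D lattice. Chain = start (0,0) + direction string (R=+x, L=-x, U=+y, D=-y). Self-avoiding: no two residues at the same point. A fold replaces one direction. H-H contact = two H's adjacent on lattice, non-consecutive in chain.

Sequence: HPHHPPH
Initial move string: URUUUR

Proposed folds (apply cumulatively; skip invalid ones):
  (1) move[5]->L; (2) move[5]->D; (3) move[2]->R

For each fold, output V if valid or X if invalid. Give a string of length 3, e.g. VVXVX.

Initial: URUUUR -> [(0, 0), (0, 1), (1, 1), (1, 2), (1, 3), (1, 4), (2, 4)]
Fold 1: move[5]->L => URUUUL VALID
Fold 2: move[5]->D => URUUUD INVALID (collision), skipped
Fold 3: move[2]->R => URRUUL VALID

Answer: VXV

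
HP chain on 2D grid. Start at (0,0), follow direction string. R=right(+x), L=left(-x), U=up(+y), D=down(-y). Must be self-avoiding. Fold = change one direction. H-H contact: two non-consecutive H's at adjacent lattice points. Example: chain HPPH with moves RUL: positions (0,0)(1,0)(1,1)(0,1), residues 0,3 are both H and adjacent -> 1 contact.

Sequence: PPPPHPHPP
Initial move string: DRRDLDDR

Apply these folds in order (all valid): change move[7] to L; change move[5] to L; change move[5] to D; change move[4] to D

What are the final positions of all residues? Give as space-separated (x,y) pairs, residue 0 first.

Initial moves: DRRDLDDR
Fold: move[7]->L => DRRDLDDL (positions: [(0, 0), (0, -1), (1, -1), (2, -1), (2, -2), (1, -2), (1, -3), (1, -4), (0, -4)])
Fold: move[5]->L => DRRDLLDL (positions: [(0, 0), (0, -1), (1, -1), (2, -1), (2, -2), (1, -2), (0, -2), (0, -3), (-1, -3)])
Fold: move[5]->D => DRRDLDDL (positions: [(0, 0), (0, -1), (1, -1), (2, -1), (2, -2), (1, -2), (1, -3), (1, -4), (0, -4)])
Fold: move[4]->D => DRRDDDDL (positions: [(0, 0), (0, -1), (1, -1), (2, -1), (2, -2), (2, -3), (2, -4), (2, -5), (1, -5)])

Answer: (0,0) (0,-1) (1,-1) (2,-1) (2,-2) (2,-3) (2,-4) (2,-5) (1,-5)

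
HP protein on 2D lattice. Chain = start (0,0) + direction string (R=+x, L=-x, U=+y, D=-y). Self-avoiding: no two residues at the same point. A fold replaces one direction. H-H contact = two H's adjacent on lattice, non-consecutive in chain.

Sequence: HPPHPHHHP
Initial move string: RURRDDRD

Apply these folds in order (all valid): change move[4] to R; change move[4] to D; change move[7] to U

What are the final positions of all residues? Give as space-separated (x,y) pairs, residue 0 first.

Initial moves: RURRDDRD
Fold: move[4]->R => RURRRDRD (positions: [(0, 0), (1, 0), (1, 1), (2, 1), (3, 1), (4, 1), (4, 0), (5, 0), (5, -1)])
Fold: move[4]->D => RURRDDRD (positions: [(0, 0), (1, 0), (1, 1), (2, 1), (3, 1), (3, 0), (3, -1), (4, -1), (4, -2)])
Fold: move[7]->U => RURRDDRU (positions: [(0, 0), (1, 0), (1, 1), (2, 1), (3, 1), (3, 0), (3, -1), (4, -1), (4, 0)])

Answer: (0,0) (1,0) (1,1) (2,1) (3,1) (3,0) (3,-1) (4,-1) (4,0)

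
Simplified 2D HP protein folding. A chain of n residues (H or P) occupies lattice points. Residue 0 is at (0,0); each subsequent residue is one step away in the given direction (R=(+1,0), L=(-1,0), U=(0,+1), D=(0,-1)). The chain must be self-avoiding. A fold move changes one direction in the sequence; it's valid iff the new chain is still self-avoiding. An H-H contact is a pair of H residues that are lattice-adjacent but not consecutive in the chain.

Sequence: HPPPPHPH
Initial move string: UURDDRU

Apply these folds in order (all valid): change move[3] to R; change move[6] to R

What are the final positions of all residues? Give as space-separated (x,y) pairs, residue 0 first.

Answer: (0,0) (0,1) (0,2) (1,2) (2,2) (2,1) (3,1) (4,1)

Derivation:
Initial moves: UURDDRU
Fold: move[3]->R => UURRDRU (positions: [(0, 0), (0, 1), (0, 2), (1, 2), (2, 2), (2, 1), (3, 1), (3, 2)])
Fold: move[6]->R => UURRDRR (positions: [(0, 0), (0, 1), (0, 2), (1, 2), (2, 2), (2, 1), (3, 1), (4, 1)])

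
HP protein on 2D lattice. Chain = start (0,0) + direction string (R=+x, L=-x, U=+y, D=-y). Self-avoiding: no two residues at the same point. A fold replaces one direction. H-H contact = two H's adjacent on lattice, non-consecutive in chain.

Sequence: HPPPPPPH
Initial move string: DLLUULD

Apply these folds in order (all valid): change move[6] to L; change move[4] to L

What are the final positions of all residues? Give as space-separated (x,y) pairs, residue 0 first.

Initial moves: DLLUULD
Fold: move[6]->L => DLLUULL (positions: [(0, 0), (0, -1), (-1, -1), (-2, -1), (-2, 0), (-2, 1), (-3, 1), (-4, 1)])
Fold: move[4]->L => DLLULLL (positions: [(0, 0), (0, -1), (-1, -1), (-2, -1), (-2, 0), (-3, 0), (-4, 0), (-5, 0)])

Answer: (0,0) (0,-1) (-1,-1) (-2,-1) (-2,0) (-3,0) (-4,0) (-5,0)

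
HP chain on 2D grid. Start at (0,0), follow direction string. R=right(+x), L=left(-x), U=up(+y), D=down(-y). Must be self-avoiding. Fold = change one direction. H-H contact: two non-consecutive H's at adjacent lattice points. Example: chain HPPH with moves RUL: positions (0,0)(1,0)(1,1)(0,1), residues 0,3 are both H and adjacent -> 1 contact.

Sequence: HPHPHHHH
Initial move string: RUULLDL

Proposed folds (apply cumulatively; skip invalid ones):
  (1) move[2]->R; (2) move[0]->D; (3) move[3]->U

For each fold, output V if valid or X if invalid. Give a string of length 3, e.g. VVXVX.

Initial: RUULLDL -> [(0, 0), (1, 0), (1, 1), (1, 2), (0, 2), (-1, 2), (-1, 1), (-2, 1)]
Fold 1: move[2]->R => RURLLDL INVALID (collision), skipped
Fold 2: move[0]->D => DUULLDL INVALID (collision), skipped
Fold 3: move[3]->U => RUUULDL VALID

Answer: XXV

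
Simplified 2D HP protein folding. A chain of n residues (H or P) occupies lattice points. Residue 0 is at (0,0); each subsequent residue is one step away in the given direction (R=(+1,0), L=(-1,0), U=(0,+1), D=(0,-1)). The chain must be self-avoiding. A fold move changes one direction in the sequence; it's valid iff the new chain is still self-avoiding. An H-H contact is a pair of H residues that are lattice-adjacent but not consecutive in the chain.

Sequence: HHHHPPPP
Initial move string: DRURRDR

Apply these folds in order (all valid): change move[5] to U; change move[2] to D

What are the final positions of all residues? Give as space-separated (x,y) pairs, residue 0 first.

Answer: (0,0) (0,-1) (1,-1) (1,-2) (2,-2) (3,-2) (3,-1) (4,-1)

Derivation:
Initial moves: DRURRDR
Fold: move[5]->U => DRURRUR (positions: [(0, 0), (0, -1), (1, -1), (1, 0), (2, 0), (3, 0), (3, 1), (4, 1)])
Fold: move[2]->D => DRDRRUR (positions: [(0, 0), (0, -1), (1, -1), (1, -2), (2, -2), (3, -2), (3, -1), (4, -1)])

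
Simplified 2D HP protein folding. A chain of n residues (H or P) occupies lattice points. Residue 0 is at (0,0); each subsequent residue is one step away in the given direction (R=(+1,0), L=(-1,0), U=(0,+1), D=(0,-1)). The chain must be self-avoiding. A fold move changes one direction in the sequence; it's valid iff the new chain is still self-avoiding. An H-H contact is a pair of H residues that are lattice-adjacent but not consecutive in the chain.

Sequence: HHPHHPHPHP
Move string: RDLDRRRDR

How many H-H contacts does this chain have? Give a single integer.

Answer: 1

Derivation:
Positions: [(0, 0), (1, 0), (1, -1), (0, -1), (0, -2), (1, -2), (2, -2), (3, -2), (3, -3), (4, -3)]
H-H contact: residue 0 @(0,0) - residue 3 @(0, -1)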